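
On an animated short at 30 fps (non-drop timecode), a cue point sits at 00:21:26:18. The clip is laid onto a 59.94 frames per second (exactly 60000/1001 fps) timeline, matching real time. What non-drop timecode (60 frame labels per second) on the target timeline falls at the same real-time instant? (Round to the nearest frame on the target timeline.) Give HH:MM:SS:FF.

Source frame index: (0×3600 + 21×60 + 26) × 30 + 18 = 38598.
Real time: 38598 / (30) = 6433/5 s.
Target frame: (6433/5) × (60000/1001) = 11028000/143 ≈ 77118.881 → 77119.
At 60 labels/s: frame 77119 → 00:21:25:19.

00:21:25:19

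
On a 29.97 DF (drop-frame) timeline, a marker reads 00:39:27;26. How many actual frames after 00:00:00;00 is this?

Complete 10-minute blocks: 3, each 17982 frames → 53946.
Remaining 9 whole minutes in the current block: 1800 + 8 × 1798 = 16184 frames.
Within the current minute: 27 × 30 + 26 − 2 = 834 (labels ;00/;01 skipped at this minute). Total = 53946 + 16184 + 834 = 70964.

70964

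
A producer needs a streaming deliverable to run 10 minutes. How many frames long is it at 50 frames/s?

10 min = 600 s.
Frames = 600 × 50 = 30000.

30000 frames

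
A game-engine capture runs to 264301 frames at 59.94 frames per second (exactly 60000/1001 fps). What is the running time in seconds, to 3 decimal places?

Running time = 264301 × 1001/60000 = 264565301/60000 s ≈ 4409.422 s.

4409.422 seconds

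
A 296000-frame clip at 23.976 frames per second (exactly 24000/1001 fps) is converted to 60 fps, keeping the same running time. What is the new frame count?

740740 frames

Target frames = source frames × (target rate / source rate) = 296000 × (60)/(24000/1001) = 296000 × 1001/400 = 740740.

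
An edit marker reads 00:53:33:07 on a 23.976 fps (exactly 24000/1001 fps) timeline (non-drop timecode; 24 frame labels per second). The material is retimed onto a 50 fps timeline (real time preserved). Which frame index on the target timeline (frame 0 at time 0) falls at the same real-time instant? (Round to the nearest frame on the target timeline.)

Source frame index: (0×3600 + 53×60 + 33) × 24 + 7 = 77119.
Real time: 77119 / (24000/1001) = 77196119/24000 s.
Target frame: (77196119/24000) × (50) = 77196119/480 ≈ 160825.248 → 160825.

frame 160825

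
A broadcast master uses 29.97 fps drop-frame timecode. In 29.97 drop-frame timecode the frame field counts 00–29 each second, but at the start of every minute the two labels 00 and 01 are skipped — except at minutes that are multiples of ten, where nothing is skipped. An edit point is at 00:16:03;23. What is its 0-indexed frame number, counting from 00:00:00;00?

28883

As if non-drop at 30 labels/s: (0 × 3600 + 16 × 60 + 3) × 30 + 23 = 28913.
Minute boundaries passed: 16; those not divisible by 10: 16 − 1 = 15; dropped labels = 2 × 15 = 30.
Actual frame index = 28913 − 30 = 28883.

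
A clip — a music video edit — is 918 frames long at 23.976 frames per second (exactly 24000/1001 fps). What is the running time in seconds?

38.28825 seconds

Running time = 918 / (24000/1001) = 38.28825 s.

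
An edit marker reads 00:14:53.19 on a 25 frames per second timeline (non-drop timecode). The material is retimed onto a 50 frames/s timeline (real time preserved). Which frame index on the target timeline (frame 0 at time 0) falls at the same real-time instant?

frame 44688

Source frame index: (0×3600 + 14×60 + 53) × 25 + 19 = 22344.
Real time: 22344 / (25) = 22344/25 s.
Target frame: (22344/25) × (50) = 44688.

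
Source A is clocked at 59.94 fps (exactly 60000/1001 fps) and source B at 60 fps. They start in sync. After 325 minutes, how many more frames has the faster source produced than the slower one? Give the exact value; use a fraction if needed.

325 min = 19500 s.
A emits 60000/1001 × 19500 = 90000000/77 frames; B emits 60 × 19500 = 1170000.
Difference = 90000/77 frames (≈ 1168.8312); B is ahead of A.

90000/77 frames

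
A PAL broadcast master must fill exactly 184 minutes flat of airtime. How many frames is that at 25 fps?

276000 frames

184 min = 11040 s.
Frames = 11040 × 25 = 276000.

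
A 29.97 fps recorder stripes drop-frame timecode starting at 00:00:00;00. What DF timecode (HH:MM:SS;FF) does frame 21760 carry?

Ten DF minutes hold 17982 frames, so frame 21760 lies in block 1 (frames 17982–35963) with 3778 frames into that block.
The block's first minute is 1800 frames and the rest 1798 each; 3778 frames reaches minute 2, so 1 × 18 + 2 × 2 = 22 labels have been skipped so far.
Adding those back, label number 21760 + 22 = 21782 at 30 labels/s is 726 s + 2 f = 0 h 12 min 6 s frame 2, i.e. 00:12:06;02.

00:12:06;02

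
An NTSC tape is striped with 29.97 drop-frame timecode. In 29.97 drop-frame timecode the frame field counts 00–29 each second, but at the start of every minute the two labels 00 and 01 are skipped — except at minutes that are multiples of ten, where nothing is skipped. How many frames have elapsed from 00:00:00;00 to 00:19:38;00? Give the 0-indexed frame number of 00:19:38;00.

35304

Complete 10-minute blocks: 1, each 17982 frames → 17982.
Remaining 9 whole minutes in the current block: 1800 + 8 × 1798 = 16184 frames.
Within the current minute: 38 × 30 + 0 − 2 = 1138 (labels ;00/;01 skipped at this minute). Total = 17982 + 16184 + 1138 = 35304.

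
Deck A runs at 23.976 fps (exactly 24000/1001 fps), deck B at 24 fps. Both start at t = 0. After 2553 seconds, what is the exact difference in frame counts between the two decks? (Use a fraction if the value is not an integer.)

61272/1001 frames

A emits 24000/1001 × 2553 = 61272000/1001 frames; B emits 24 × 2553 = 61272.
Difference = 61272/1001 frames (≈ 61.2108); B is ahead of A.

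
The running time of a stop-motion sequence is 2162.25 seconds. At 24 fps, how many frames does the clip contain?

Frames = 2162.25 × 24 = 51894.

51894 frames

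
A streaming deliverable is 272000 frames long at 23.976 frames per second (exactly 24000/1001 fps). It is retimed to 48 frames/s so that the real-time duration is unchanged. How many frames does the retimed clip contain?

544544 frames

Target frames = source frames × (target rate / source rate) = 272000 × (48)/(24000/1001) = 272000 × 1001/500 = 544544.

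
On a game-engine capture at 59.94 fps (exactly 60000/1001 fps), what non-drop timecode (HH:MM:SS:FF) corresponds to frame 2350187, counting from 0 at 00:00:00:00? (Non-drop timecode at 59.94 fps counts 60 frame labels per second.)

10:52:49:47

2350187 ÷ 60 = 39169 full seconds, remainder 47 frames.
39169 s = 10 h 52 min 49 s.
Timecode: 10:52:49:47.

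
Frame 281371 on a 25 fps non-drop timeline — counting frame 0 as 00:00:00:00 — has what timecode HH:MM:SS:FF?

281371 ÷ 25 = 11254 full seconds, remainder 21 frames.
11254 s = 3 h 7 min 34 s.
Timecode: 03:07:34:21.

03:07:34:21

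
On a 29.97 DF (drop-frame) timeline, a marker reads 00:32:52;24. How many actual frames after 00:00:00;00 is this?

59126

As if non-drop at 30 labels/s: (0 × 3600 + 32 × 60 + 52) × 30 + 24 = 59184.
Minute boundaries passed: 32; those not divisible by 10: 32 − 3 = 29; dropped labels = 2 × 29 = 58.
Actual frame index = 59184 − 58 = 59126.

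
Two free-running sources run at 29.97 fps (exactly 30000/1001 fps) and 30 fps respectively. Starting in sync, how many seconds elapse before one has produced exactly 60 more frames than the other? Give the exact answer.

The gap grows by |30 − 30000/1001| = 30/1001 frames per second.
Time for a 60-frame gap: 60 ÷ (30/1001) = 2002 s.

2002 seconds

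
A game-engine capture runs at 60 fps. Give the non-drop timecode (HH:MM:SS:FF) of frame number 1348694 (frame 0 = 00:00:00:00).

06:14:38:14

1348694 ÷ 60 = 22478 full seconds, remainder 14 frames.
22478 s = 6 h 14 min 38 s.
Timecode: 06:14:38:14.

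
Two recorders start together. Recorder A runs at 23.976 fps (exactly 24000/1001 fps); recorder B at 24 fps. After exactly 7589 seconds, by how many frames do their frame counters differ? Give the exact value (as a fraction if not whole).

182136/1001 frames

A emits 24000/1001 × 7589 = 182136000/1001 frames; B emits 24 × 7589 = 182136.
Difference = 182136/1001 frames (≈ 181.9540); B is ahead of A.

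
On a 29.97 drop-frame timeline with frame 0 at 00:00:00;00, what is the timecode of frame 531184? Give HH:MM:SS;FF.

04:55:23;26

Each 10-minute DF block holds 10 × 60 × 30 − 9 × 2 = 17982 frames. 531184 ÷ 17982 → 29 full blocks, remainder 9706.
Within the partial block the first minute is 1800 frames and each further minute 1798, so 5 further minute boundaries passed. Total skipped labels = 18 × 29 + 2 × 5 = 532.
Non-drop label index = 531184 + 532 = 531716; at 30 labels/s that is 04:55:23:26, i.e. DF 04:55:23;26.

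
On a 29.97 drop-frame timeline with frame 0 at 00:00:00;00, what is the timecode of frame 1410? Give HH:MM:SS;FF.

00:00:47;00

Ten DF minutes hold 17982 frames, so frame 1410 lies in block 0 (frames 0–17981) with 1410 frames into that block.
The block's first minute is 1800 frames and the rest 1798 each; 1410 frames reaches minute 0, so 0 × 18 + 0 × 2 = 0 labels have been skipped so far.
Adding those back, label number 1410 + 0 = 1410 at 30 labels/s is 47 s + 0 f = 0 h 0 min 47 s frame 0, i.e. 00:00:47;00.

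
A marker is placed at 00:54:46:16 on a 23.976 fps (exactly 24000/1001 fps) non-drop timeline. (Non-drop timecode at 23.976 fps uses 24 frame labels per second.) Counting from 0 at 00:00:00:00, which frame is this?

frame 78880

Total seconds to the label: (0 × 3600 + 54 × 60 + 46) = 3286.
Frame index = 3286 × 24 + 16 = 78880.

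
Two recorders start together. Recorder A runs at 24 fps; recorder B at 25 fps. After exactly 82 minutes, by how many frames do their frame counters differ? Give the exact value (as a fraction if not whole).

82 min = 4920 s.
A emits 24 × 4920 = 118080 frames; B emits 25 × 4920 = 123000.
Difference = 4920 frames; B is ahead of A.

4920 frames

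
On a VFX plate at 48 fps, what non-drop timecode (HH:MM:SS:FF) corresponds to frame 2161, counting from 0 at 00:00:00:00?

00:00:45:01

2161 ÷ 48 = 45 full seconds, remainder 1 frame.
45 s = 0 h 0 min 45 s.
Timecode: 00:00:45:01.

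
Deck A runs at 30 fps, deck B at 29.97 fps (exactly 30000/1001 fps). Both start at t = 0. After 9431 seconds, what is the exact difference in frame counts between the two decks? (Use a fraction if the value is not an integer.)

282930/1001 frames

A emits 30 × 9431 = 282930 frames; B emits 30000/1001 × 9431 = 282930000/1001.
Difference = 282930/1001 frames (≈ 282.6474); B is behind A.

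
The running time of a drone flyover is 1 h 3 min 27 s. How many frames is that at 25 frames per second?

1 h 3 min 27 s = 3807 s.
Frames = 3807 × 25 = 95175.

95175 frames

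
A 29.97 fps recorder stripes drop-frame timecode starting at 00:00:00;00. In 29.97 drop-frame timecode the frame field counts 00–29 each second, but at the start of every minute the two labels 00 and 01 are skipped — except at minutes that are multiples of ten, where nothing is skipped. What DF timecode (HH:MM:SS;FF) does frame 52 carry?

Ten DF minutes hold 17982 frames, so frame 52 lies in block 0 (frames 0–17981) with 52 frames into that block.
The block's first minute is 1800 frames and the rest 1798 each; 52 frames reaches minute 0, so 0 × 18 + 0 × 2 = 0 labels have been skipped so far.
Adding those back, label number 52 + 0 = 52 at 30 labels/s is 1 s + 22 f = 0 h 0 min 1 s frame 22, i.e. 00:00:01;22.

00:00:01;22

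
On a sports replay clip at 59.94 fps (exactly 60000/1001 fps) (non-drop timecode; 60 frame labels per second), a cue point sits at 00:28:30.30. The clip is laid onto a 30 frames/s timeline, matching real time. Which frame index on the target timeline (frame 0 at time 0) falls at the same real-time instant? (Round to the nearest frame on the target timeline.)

frame 51366

Source frame index: (0×3600 + 28×60 + 30) × 60 + 30 = 102630.
Real time: 102630 / (60000/1001) = 3424421/2000 s.
Target frame: (3424421/2000) × (30) = 10273263/200 ≈ 51366.315 → 51366.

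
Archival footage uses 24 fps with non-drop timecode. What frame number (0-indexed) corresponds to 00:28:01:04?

40348

Total seconds to the label: (0 × 3600 + 28 × 60 + 1) = 1681.
Frame index = 1681 × 24 + 4 = 40348.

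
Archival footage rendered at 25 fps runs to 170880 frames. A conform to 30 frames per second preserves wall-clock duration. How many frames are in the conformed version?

Target frames = source frames × (target rate / source rate) = 170880 × (30)/(25) = 170880 × 6/5 = 205056.

205056 frames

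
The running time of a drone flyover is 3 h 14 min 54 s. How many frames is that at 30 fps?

3 h 14 min 54 s = 11694 s.
Frames = 11694 × 30 = 350820.

350820 frames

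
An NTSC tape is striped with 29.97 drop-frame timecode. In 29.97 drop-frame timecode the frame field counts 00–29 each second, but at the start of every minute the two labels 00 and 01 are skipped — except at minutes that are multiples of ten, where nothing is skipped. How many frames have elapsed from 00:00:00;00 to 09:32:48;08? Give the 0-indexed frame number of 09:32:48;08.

Complete 10-minute blocks: 57, each 17982 frames → 1024974.
Remaining 2 whole minutes in the current block: 1800 + 1 × 1798 = 3598 frames.
Within the current minute: 48 × 30 + 8 − 2 = 1446 (labels ;00/;01 skipped at this minute). Total = 1024974 + 3598 + 1446 = 1030018.

1030018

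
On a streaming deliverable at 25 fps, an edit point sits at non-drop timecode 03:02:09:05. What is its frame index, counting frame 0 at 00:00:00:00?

273230

Total seconds to the label: (3 × 3600 + 2 × 60 + 9) = 10929.
Frame index = 10929 × 25 + 5 = 273230.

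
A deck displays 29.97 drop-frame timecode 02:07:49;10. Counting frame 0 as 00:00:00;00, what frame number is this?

Complete 10-minute blocks: 12, each 17982 frames → 215784.
Remaining 7 whole minutes in the current block: 1800 + 6 × 1798 = 12588 frames.
Within the current minute: 49 × 30 + 10 − 2 = 1478 (labels ;00/;01 skipped at this minute). Total = 215784 + 12588 + 1478 = 229850.

229850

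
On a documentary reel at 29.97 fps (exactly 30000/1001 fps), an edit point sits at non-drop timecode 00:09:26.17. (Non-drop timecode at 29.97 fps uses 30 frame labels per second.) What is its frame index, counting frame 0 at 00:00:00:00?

frame 16997

Total seconds to the label: (0 × 3600 + 9 × 60 + 26) = 566.
Frame index = 566 × 30 + 17 = 16997.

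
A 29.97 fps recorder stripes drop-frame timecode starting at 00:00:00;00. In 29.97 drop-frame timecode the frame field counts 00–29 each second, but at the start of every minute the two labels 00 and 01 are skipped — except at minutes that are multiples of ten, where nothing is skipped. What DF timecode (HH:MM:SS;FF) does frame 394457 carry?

Each 10-minute DF block holds 10 × 60 × 30 − 9 × 2 = 17982 frames. 394457 ÷ 17982 → 21 full blocks, remainder 16835.
Within the partial block the first minute is 1800 frames and each further minute 1798, so 9 further minute boundaries passed. Total skipped labels = 18 × 21 + 2 × 9 = 396.
Non-drop label index = 394457 + 396 = 394853; at 30 labels/s that is 03:39:21:23, i.e. DF 03:39:21;23.

03:39:21;23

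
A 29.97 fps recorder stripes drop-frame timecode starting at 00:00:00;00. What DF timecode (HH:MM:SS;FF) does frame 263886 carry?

Each 10-minute DF block holds 10 × 60 × 30 − 9 × 2 = 17982 frames. 263886 ÷ 17982 → 14 full blocks, remainder 12138.
Within the partial block the first minute is 1800 frames and each further minute 1798, so 6 further minute boundaries passed. Total skipped labels = 18 × 14 + 2 × 6 = 264.
Non-drop label index = 263886 + 264 = 264150; at 30 labels/s that is 02:26:45:00, i.e. DF 02:26:45;00.

02:26:45;00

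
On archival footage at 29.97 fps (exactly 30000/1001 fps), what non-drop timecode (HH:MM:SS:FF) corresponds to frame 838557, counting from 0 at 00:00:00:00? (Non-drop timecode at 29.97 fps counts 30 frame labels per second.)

07:45:51:27

838557 ÷ 30 = 27951 full seconds, remainder 27 frames.
27951 s = 7 h 45 min 51 s.
Timecode: 07:45:51:27.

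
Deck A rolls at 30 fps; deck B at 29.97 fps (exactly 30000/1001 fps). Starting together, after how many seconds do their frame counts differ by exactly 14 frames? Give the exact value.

7007/15 seconds

The gap grows by |30000/1001 − 30| = 30/1001 frames per second.
Time for a 14-frame gap: 14 ÷ (30/1001) = 7007/15 s.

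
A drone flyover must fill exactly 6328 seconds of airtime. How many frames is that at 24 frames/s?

Frames = 6328 × 24 = 151872.

151872 frames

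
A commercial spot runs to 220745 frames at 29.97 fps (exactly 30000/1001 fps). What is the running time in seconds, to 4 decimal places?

7365.5248 seconds

Running time = 220745 × 1001/30000 = 44193149/6000 s ≈ 7365.5248 s.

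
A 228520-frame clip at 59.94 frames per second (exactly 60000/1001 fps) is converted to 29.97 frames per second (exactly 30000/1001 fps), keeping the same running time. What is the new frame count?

Target frames = source frames × (target rate / source rate) = 228520 × (30000/1001)/(60000/1001) = 228520 × 1/2 = 114260.

114260 frames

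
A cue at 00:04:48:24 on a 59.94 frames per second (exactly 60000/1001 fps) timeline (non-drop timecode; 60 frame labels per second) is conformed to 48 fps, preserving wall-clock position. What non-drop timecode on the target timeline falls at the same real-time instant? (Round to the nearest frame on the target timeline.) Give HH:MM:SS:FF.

00:04:48:33

Source frame index: (0×3600 + 4×60 + 48) × 60 + 24 = 17304.
Real time: 17304 / (60000/1001) = 721721/2500 s.
Target frame: (721721/2500) × (48) = 8660652/625 ≈ 13857.043 → 13857.
At 48 labels/s: frame 13857 → 00:04:48:33.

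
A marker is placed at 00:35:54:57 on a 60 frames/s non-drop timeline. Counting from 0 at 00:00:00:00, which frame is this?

Total seconds to the label: (0 × 3600 + 35 × 60 + 54) = 2154.
Frame index = 2154 × 60 + 57 = 129297.

129297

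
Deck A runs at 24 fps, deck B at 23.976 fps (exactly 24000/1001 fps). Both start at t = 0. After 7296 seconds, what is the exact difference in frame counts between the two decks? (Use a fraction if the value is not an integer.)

175104/1001 frames

A emits 24 × 7296 = 175104 frames; B emits 24000/1001 × 7296 = 175104000/1001.
Difference = 175104/1001 frames (≈ 174.9291); B is behind A.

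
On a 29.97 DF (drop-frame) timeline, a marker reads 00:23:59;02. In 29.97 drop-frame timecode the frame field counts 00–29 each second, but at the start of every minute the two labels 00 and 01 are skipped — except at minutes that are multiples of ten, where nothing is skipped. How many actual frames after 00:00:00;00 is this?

43130

Complete 10-minute blocks: 2, each 17982 frames → 35964.
Remaining 3 whole minutes in the current block: 1800 + 2 × 1798 = 5396 frames.
Within the current minute: 59 × 30 + 2 − 2 = 1770 (labels ;00/;01 skipped at this minute). Total = 35964 + 5396 + 1770 = 43130.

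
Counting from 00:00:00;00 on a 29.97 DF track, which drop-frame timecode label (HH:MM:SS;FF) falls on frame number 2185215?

20:15:13;13

Each 10-minute DF block holds 10 × 60 × 30 − 9 × 2 = 17982 frames. 2185215 ÷ 17982 → 121 full blocks, remainder 9393.
Within the partial block the first minute is 1800 frames and each further minute 1798, so 5 further minute boundaries passed. Total skipped labels = 18 × 121 + 2 × 5 = 2188.
Non-drop label index = 2185215 + 2188 = 2187403; at 30 labels/s that is 20:15:13:13, i.e. DF 20:15:13;13.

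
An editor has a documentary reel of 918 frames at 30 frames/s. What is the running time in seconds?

30.6 seconds

Running time = 918 / (30) = 30.6 s.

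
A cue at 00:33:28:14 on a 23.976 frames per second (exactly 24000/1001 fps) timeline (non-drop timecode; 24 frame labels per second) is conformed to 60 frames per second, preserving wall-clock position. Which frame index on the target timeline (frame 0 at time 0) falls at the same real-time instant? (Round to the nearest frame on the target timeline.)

Source frame index: (0×3600 + 33×60 + 28) × 24 + 14 = 48206.
Real time: 48206 / (24000/1001) = 24127103/12000 s.
Target frame: (24127103/12000) × (60) = 24127103/200 ≈ 120635.515 → 120636.

frame 120636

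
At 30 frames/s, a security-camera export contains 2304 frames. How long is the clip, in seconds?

76.8 seconds

Running time = 2304 / (30) = 76.8 s.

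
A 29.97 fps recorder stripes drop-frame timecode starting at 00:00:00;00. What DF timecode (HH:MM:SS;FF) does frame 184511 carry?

Ten DF minutes hold 17982 frames, so frame 184511 lies in block 10 (frames 179820–197801) with 4691 frames into that block.
The block's first minute is 1800 frames and the rest 1798 each; 4691 frames reaches minute 2, so 10 × 18 + 2 × 2 = 184 labels have been skipped so far.
Adding those back, label number 184511 + 184 = 184695 at 30 labels/s is 6156 s + 15 f = 1 h 42 min 36 s frame 15, i.e. 01:42:36;15.

01:42:36;15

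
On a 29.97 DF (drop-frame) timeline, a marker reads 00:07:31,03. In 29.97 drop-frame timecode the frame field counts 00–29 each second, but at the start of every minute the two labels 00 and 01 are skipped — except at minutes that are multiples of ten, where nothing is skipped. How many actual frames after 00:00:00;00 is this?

13519

Complete 10-minute blocks: 0, each 17982 frames → 0.
Remaining 7 whole minutes in the current block: 1800 + 6 × 1798 = 12588 frames.
Within the current minute: 31 × 30 + 3 − 2 = 931 (labels ;00/;01 skipped at this minute). Total = 0 + 12588 + 931 = 13519.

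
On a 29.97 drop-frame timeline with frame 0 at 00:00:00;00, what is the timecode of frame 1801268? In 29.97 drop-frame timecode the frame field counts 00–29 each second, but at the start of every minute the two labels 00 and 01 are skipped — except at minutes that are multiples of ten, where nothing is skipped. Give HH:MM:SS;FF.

16:41:42;10

Ten DF minutes hold 17982 frames, so frame 1801268 lies in block 100 (frames 1798200–1816181) with 3068 frames into that block.
The block's first minute is 1800 frames and the rest 1798 each; 3068 frames reaches minute 1, so 100 × 18 + 1 × 2 = 1802 labels have been skipped so far.
Adding those back, label number 1801268 + 1802 = 1803070 at 30 labels/s is 60102 s + 10 f = 16 h 41 min 42 s frame 10, i.e. 16:41:42;10.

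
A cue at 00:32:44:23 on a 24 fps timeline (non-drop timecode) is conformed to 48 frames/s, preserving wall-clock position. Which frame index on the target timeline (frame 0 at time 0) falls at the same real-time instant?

frame 94318

Source frame index: (0×3600 + 32×60 + 44) × 24 + 23 = 47159.
Real time: 47159 / (24) = 47159/24 s.
Target frame: (47159/24) × (48) = 94318.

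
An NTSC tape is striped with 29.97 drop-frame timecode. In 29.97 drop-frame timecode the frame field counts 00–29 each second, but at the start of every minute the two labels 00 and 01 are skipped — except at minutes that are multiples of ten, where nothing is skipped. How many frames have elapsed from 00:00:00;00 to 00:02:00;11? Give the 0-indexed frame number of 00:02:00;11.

As if non-drop at 30 labels/s: (0 × 3600 + 2 × 60 + 0) × 30 + 11 = 3611.
Minute boundaries passed: 2; those not divisible by 10: 2 − 0 = 2; dropped labels = 2 × 2 = 4.
Actual frame index = 3611 − 4 = 3607.

3607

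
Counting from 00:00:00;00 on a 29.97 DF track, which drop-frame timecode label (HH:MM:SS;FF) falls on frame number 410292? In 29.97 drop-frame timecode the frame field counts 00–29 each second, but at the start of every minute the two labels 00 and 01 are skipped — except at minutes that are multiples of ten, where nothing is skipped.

03:48:10;04

Each 10-minute DF block holds 10 × 60 × 30 − 9 × 2 = 17982 frames. 410292 ÷ 17982 → 22 full blocks, remainder 14688.
Within the partial block the first minute is 1800 frames and each further minute 1798, so 8 further minute boundaries passed. Total skipped labels = 18 × 22 + 2 × 8 = 412.
Non-drop label index = 410292 + 412 = 410704; at 30 labels/s that is 03:48:10:04, i.e. DF 03:48:10;04.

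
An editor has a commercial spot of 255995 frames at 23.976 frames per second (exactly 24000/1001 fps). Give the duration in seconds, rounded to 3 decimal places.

10677.125 seconds

Running time = 255995 × 1001/24000 = 51250199/4800 s ≈ 10677.125 s.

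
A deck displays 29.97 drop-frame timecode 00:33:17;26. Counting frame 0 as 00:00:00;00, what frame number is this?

59876

Complete 10-minute blocks: 3, each 17982 frames → 53946.
Remaining 3 whole minutes in the current block: 1800 + 2 × 1798 = 5396 frames.
Within the current minute: 17 × 30 + 26 − 2 = 534 (labels ;00/;01 skipped at this minute). Total = 53946 + 5396 + 534 = 59876.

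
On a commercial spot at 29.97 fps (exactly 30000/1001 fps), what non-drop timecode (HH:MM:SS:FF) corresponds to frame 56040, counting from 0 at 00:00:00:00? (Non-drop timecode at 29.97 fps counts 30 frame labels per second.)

00:31:08:00

56040 ÷ 30 = 1868 full seconds, remainder 0 frames.
1868 s = 0 h 31 min 8 s.
Timecode: 00:31:08:00.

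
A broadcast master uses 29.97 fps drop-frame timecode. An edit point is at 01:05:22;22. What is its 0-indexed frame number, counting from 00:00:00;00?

117564

As if non-drop at 30 labels/s: (1 × 3600 + 5 × 60 + 22) × 30 + 22 = 117682.
Minute boundaries passed: 65; those not divisible by 10: 65 − 6 = 59; dropped labels = 2 × 59 = 118.
Actual frame index = 117682 − 118 = 117564.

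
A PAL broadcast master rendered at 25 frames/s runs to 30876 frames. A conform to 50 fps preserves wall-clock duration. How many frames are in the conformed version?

61752 frames

Frames at target rate = 30876 × (50) / (25) = 61752.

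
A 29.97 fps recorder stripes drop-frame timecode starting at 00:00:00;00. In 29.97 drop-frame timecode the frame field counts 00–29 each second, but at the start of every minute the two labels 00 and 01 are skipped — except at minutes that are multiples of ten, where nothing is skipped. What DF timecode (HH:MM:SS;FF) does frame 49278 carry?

Each 10-minute DF block holds 10 × 60 × 30 − 9 × 2 = 17982 frames. 49278 ÷ 17982 → 2 full blocks, remainder 13314.
Within the partial block the first minute is 1800 frames and each further minute 1798, so 7 further minute boundaries passed. Total skipped labels = 18 × 2 + 2 × 7 = 50.
Non-drop label index = 49278 + 50 = 49328; at 30 labels/s that is 00:27:24:08, i.e. DF 00:27:24;08.

00:27:24;08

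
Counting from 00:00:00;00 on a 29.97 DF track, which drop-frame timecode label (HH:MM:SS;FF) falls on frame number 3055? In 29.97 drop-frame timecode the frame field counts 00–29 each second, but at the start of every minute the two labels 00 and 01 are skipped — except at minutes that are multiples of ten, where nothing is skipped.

Ten DF minutes hold 17982 frames, so frame 3055 lies in block 0 (frames 0–17981) with 3055 frames into that block.
The block's first minute is 1800 frames and the rest 1798 each; 3055 frames reaches minute 1, so 0 × 18 + 1 × 2 = 2 labels have been skipped so far.
Adding those back, label number 3055 + 2 = 3057 at 30 labels/s is 101 s + 27 f = 0 h 1 min 41 s frame 27, i.e. 00:01:41;27.

00:01:41;27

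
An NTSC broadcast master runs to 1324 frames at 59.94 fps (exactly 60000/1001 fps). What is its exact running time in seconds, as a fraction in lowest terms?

Running time = 1324 ÷ (60000/1001) = 1324 × 1001/60000 = 331331/15000 s.

331331/15000 seconds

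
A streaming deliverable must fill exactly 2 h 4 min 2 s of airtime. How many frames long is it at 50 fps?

372100 frames

2 h 4 min 2 s = 7442 s.
Frames = 7442 × 50 = 372100.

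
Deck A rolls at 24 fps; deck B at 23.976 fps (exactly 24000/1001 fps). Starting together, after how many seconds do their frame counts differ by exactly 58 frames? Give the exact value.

29029/12 seconds

The gap grows by |24000/1001 − 24| = 24/1001 frames per second.
Time for a 58-frame gap: 58 ÷ (24/1001) = 29029/12 s.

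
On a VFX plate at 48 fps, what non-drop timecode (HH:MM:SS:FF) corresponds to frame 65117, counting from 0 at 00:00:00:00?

65117 ÷ 48 = 1356 full seconds, remainder 29 frames.
1356 s = 0 h 22 min 36 s.
Timecode: 00:22:36:29.

00:22:36:29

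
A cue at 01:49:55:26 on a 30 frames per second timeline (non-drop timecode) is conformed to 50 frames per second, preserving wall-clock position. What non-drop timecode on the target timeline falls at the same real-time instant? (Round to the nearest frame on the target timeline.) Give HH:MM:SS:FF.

Source frame index: (1×3600 + 49×60 + 55) × 30 + 26 = 197876.
Real time: 197876 / (30) = 98938/15 s.
Target frame: (98938/15) × (50) = 989380/3 ≈ 329793.333 → 329793.
At 50 labels/s: frame 329793 → 01:49:55:43.

01:49:55:43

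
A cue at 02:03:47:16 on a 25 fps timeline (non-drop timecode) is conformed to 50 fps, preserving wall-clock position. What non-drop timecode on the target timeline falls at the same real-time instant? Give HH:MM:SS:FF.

02:03:47:32

Source frame index: (2×3600 + 3×60 + 47) × 25 + 16 = 185691.
Real time: 185691 / (25) = 185691/25 s.
Target frame: (185691/25) × (50) = 371382.
At 50 labels/s: frame 371382 → 02:03:47:32.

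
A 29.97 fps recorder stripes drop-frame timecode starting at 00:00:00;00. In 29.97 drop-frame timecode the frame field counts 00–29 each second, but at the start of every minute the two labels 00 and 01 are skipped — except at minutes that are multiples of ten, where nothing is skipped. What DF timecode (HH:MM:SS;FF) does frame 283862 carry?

02:37:51;16

Ten DF minutes hold 17982 frames, so frame 283862 lies in block 15 (frames 269730–287711) with 14132 frames into that block.
The block's first minute is 1800 frames and the rest 1798 each; 14132 frames reaches minute 7, so 15 × 18 + 7 × 2 = 284 labels have been skipped so far.
Adding those back, label number 283862 + 284 = 284146 at 30 labels/s is 9471 s + 16 f = 2 h 37 min 51 s frame 16, i.e. 02:37:51;16.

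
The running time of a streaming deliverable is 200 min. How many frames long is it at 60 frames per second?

200 min = 12000 s.
Frames = 12000 × 60 = 720000.

720000 frames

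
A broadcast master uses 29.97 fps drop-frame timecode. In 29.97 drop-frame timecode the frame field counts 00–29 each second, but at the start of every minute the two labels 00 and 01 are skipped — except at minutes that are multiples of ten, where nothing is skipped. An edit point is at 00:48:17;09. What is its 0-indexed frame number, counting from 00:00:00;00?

Complete 10-minute blocks: 4, each 17982 frames → 71928.
Remaining 8 whole minutes in the current block: 1800 + 7 × 1798 = 14386 frames.
Within the current minute: 17 × 30 + 9 − 2 = 517 (labels ;00/;01 skipped at this minute). Total = 71928 + 14386 + 517 = 86831.

86831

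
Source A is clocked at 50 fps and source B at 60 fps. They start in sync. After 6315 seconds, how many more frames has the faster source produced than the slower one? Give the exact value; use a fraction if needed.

A emits 50 × 6315 = 315750 frames; B emits 60 × 6315 = 378900.
Difference = 63150 frames; B is ahead of A.

63150 frames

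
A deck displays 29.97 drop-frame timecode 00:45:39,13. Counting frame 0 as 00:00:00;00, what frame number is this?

82101

As if non-drop at 30 labels/s: (0 × 3600 + 45 × 60 + 39) × 30 + 13 = 82183.
Minute boundaries passed: 45; those not divisible by 10: 45 − 4 = 41; dropped labels = 2 × 41 = 82.
Actual frame index = 82183 − 82 = 82101.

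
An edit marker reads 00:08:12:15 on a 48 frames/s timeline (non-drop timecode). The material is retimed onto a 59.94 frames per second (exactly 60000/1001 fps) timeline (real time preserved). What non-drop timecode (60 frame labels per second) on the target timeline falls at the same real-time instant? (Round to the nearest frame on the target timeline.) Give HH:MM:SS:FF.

00:08:11:49

Source frame index: (0×3600 + 8×60 + 12) × 48 + 15 = 23631.
Real time: 23631 / (48) = 7877/16 s.
Target frame: (7877/16) × (60000/1001) = 29538750/1001 ≈ 29509.241 → 29509.
At 60 labels/s: frame 29509 → 00:08:11:49.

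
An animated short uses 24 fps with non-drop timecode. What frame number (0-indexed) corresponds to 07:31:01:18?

Total seconds to the label: (7 × 3600 + 31 × 60 + 1) = 27061.
Frame index = 27061 × 24 + 18 = 649482.

649482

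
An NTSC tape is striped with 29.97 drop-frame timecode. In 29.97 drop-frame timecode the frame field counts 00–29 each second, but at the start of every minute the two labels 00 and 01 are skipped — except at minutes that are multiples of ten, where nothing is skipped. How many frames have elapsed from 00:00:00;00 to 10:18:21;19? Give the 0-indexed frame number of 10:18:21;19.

As if non-drop at 30 labels/s: (10 × 3600 + 18 × 60 + 21) × 30 + 19 = 1113049.
Minute boundaries passed: 618; those not divisible by 10: 618 − 61 = 557; dropped labels = 2 × 557 = 1114.
Actual frame index = 1113049 − 1114 = 1111935.

1111935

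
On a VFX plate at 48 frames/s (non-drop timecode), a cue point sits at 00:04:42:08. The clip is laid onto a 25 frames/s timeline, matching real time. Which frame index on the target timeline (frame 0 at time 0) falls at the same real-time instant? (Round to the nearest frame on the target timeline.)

Source frame index: (0×3600 + 4×60 + 42) × 48 + 8 = 13544.
Real time: 13544 / (48) = 1693/6 s.
Target frame: (1693/6) × (25) = 42325/6 ≈ 7054.167 → 7054.

frame 7054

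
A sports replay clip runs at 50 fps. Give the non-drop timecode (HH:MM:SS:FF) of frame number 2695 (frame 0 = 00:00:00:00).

2695 ÷ 50 = 53 full seconds, remainder 45 frames.
53 s = 0 h 0 min 53 s.
Timecode: 00:00:53:45.

00:00:53:45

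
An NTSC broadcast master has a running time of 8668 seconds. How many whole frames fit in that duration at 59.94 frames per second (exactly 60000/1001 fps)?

Frames = 8668 × 60000/1001 = 47280000/91 ≈ 519560.4396.
Complete frames: 519560.

519560 frames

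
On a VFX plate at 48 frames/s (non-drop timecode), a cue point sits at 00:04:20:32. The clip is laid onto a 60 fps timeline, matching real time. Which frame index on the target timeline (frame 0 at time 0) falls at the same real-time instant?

Source frame index: (0×3600 + 4×60 + 20) × 48 + 32 = 12512.
Real time: 12512 / (48) = 782/3 s.
Target frame: (782/3) × (60) = 15640.

frame 15640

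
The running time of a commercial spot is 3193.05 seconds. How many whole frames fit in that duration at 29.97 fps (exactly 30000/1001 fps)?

95695 frames

Frames = 3193.05 × 30000/1001 = 13684500/143 ≈ 95695.8042.
Complete frames: 95695.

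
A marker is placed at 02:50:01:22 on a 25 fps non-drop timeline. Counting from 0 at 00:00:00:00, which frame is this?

Total seconds to the label: (2 × 3600 + 50 × 60 + 1) = 10201.
Frame index = 10201 × 25 + 22 = 255047.

frame 255047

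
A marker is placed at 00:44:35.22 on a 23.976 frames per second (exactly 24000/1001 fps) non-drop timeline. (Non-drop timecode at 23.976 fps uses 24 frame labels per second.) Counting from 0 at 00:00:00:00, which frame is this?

Total seconds to the label: (0 × 3600 + 44 × 60 + 35) = 2675.
Frame index = 2675 × 24 + 22 = 64222.

frame 64222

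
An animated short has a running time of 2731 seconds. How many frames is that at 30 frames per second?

81930 frames

Frames = 2731 × 30 = 81930.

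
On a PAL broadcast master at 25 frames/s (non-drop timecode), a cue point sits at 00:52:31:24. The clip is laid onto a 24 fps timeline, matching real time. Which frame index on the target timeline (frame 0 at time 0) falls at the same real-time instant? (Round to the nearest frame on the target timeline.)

frame 75647

Source frame index: (0×3600 + 52×60 + 31) × 25 + 24 = 78799.
Real time: 78799 / (25) = 78799/25 s.
Target frame: (78799/25) × (24) = 1891176/25 ≈ 75647.040 → 75647.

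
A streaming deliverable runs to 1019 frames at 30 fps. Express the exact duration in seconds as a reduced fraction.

Running time = 1019 ÷ (30) = 1019 × 1/30 = 1019/30 s.

1019/30 seconds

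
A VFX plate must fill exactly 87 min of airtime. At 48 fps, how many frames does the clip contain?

87 min = 5220 s.
Frames = 5220 × 48 = 250560.

250560 frames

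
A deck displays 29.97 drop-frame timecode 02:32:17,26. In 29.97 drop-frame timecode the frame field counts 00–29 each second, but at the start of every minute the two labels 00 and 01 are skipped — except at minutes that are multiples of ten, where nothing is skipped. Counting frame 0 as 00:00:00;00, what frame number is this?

Complete 10-minute blocks: 15, each 17982 frames → 269730.
Remaining 2 whole minutes in the current block: 1800 + 1 × 1798 = 3598 frames.
Within the current minute: 17 × 30 + 26 − 2 = 534 (labels ;00/;01 skipped at this minute). Total = 269730 + 3598 + 534 = 273862.

273862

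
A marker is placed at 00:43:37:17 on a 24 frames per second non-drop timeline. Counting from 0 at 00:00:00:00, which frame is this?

frame 62825

Total seconds to the label: (0 × 3600 + 43 × 60 + 37) = 2617.
Frame index = 2617 × 24 + 17 = 62825.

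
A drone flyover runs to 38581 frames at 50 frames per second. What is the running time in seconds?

771.62 seconds

Running time = 38581 / (50) = 771.62 s.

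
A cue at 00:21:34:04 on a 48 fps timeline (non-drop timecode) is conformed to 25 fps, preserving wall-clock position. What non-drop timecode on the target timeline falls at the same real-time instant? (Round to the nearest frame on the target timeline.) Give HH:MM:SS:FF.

Source frame index: (0×3600 + 21×60 + 34) × 48 + 4 = 62116.
Real time: 62116 / (48) = 15529/12 s.
Target frame: (15529/12) × (25) = 388225/12 ≈ 32352.083 → 32352.
At 25 labels/s: frame 32352 → 00:21:34:02.

00:21:34:02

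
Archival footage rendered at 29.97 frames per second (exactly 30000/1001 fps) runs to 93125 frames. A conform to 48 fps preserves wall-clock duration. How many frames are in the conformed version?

Target frames = source frames × (target rate / source rate) = 93125 × (48)/(30000/1001) = 93125 × 1001/625 = 149149.

149149 frames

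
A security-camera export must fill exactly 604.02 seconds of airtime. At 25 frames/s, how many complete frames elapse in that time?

15100 frames

Frames = 604.02 × 25 = 30201/2 ≈ 15100.5000.
Complete frames: 15100.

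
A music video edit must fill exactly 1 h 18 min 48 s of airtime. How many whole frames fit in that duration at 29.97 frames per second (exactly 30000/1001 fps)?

141698 frames

1 h 18 min 48 s = 4728 s.
Frames = 4728 × 30000/1001 = 141840000/1001 ≈ 141698.3017.
Complete frames: 141698.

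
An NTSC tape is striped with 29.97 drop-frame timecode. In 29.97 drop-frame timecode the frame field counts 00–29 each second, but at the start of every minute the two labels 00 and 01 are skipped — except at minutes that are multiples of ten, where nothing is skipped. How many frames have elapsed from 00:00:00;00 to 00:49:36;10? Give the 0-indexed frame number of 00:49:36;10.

As if non-drop at 30 labels/s: (0 × 3600 + 49 × 60 + 36) × 30 + 10 = 89290.
Minute boundaries passed: 49; those not divisible by 10: 49 − 4 = 45; dropped labels = 2 × 45 = 90.
Actual frame index = 89290 − 90 = 89200.

89200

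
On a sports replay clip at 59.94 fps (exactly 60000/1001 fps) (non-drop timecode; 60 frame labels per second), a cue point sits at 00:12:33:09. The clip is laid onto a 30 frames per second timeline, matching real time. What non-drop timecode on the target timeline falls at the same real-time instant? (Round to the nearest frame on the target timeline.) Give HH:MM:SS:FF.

00:12:33:27

Source frame index: (0×3600 + 12×60 + 33) × 60 + 9 = 45189.
Real time: 45189 / (60000/1001) = 15078063/20000 s.
Target frame: (15078063/20000) × (30) = 45234189/2000 ≈ 22617.094 → 22617.
At 30 labels/s: frame 22617 → 00:12:33:27.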